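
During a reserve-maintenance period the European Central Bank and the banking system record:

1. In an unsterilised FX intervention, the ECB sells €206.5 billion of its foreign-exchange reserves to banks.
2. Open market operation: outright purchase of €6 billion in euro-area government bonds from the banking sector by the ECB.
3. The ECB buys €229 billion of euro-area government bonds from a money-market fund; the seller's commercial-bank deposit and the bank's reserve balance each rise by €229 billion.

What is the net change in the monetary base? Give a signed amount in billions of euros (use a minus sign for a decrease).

+€28.5 billion

FX sale €206.5 billion: ECB balance sheet contracts → −€206.5B.
OMO purchase (from banks) €6 billion: ECB balance sheet expands → +€6B.
Asset purchase (from non-banks) €229 billion: ECB balance sheet expands → +€229B.
Net: −206.5 + 6 + 229 = +€28.5 billion.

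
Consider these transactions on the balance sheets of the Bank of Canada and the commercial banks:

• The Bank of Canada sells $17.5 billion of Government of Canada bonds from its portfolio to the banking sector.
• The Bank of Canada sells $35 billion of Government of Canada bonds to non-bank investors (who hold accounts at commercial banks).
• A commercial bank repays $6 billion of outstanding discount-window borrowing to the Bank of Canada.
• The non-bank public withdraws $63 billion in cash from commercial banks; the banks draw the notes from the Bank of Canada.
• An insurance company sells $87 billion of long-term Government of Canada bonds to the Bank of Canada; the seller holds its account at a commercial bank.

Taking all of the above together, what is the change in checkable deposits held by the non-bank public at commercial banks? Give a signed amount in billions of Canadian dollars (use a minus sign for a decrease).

OMO sale (to banks) $17.5 billion: the counterparty is a bank, so public deposits are unchanged → 0.
Asset sale (to non-banks) $35 billion: non-bank counterparties' bank balances fall → −$35B.
Discount-window repayment $6 billion: the counterparty is a bank, so public deposits are unchanged → 0.
Currency withdrawal $63 billion: non-bank counterparties' bank balances fall → −$63B.
Asset purchase (from non-banks) $87 billion: non-bank counterparties' bank balances rise → +$87B.
Net: 0 − 35 + 0 − 63 + 87 = -$11 billion.

-$11 billion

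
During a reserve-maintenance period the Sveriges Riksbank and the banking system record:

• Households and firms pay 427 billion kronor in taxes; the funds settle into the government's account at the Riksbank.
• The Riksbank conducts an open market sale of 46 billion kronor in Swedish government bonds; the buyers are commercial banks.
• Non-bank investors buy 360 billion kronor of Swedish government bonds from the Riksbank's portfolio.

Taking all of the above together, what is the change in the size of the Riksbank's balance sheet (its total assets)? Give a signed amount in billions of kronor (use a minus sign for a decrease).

-406 billion

Riksbank balance sheet:
  Assets:      Securities −406B
  Liabilities: Bank reserves −833B, Government deposits +427B
Commercial banking system:
  Assets:      Reserves at CB −833B, Securities +46B
  Liabilities: Checkable deposits −787B
Change in total Riksbank assets = -406 billion.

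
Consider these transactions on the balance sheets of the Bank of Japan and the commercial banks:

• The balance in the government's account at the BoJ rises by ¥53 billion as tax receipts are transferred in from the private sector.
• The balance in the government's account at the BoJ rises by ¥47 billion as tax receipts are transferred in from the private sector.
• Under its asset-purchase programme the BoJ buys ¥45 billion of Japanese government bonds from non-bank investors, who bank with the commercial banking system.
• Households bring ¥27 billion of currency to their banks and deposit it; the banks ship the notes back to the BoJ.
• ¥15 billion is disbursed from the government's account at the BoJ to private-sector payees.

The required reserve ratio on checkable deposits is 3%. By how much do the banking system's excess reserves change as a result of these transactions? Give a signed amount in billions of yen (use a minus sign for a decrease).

Government account inflow ¥53 billion: reserves −¥53B, deposits −¥53B.
Government account inflow ¥47 billion: reserves −¥47B, deposits −¥47B.
Asset purchase (from non-banks) ¥45 billion: reserves +¥45B, deposits +¥45B.
Currency deposit ¥27 billion: reserves +¥27B, deposits +¥27B.
Government spending ¥15 billion: reserves +¥15B, deposits +¥15B.
Totals: Δreserves = −¥13B, Δdeposits = −¥13B.
Δrequired reserves = 3% × −¥13B = −¥0.39B.
Δexcess reserves = Δreserves − Δrequired = −¥13B − (−¥0.39B) = -¥12.61 billion.

-¥12.61 billion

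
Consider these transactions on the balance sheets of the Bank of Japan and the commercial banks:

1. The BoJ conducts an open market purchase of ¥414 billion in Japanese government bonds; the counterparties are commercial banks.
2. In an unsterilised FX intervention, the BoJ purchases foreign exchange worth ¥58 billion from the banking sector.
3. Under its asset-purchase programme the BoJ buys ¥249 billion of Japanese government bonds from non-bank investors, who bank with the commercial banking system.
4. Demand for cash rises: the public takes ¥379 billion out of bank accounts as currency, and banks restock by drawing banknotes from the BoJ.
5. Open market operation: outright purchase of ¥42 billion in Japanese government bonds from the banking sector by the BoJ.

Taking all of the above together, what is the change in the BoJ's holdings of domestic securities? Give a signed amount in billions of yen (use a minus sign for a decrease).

BoJ balance sheet:
  Assets:      Securities +¥705B, Foreign assets +¥58B
  Liabilities: Bank reserves +¥384B, Currency in circulation +¥379B
Commercial banking system:
  Assets:      Reserves at CB +¥384B, Securities −¥456B, Foreign assets −¥58B
  Liabilities: Checkable deposits −¥130B
So the change in the BoJ's holdings of domestic securities is +¥705 billion.

+¥705 billion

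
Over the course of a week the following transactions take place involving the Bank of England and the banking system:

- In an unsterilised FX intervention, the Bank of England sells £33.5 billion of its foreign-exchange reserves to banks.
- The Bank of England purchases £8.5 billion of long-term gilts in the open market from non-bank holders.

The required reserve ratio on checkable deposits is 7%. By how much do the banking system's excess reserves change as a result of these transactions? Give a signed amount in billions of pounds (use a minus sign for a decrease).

FX sale £33.5 billion: reserves −£33.5B, deposits 0.
Asset purchase (from non-banks) £8.5 billion: reserves +£8.5B, deposits +£8.5B.
Totals: Δreserves = −£25B, Δdeposits = +£8.5B.
Δrequired reserves = 7% × +£8.5B = +£0.595B.
Δexcess reserves = Δreserves − Δrequired = −£25B − (+£0.595B) = -£25.595 billion.

-£25.595 billion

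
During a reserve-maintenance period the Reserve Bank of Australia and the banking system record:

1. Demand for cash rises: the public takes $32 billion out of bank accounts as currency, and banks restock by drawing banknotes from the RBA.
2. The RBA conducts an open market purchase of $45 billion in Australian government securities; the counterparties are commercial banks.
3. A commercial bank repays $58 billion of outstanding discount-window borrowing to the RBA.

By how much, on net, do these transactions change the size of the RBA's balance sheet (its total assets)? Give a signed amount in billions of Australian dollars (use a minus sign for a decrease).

-$13 billion

RBA balance sheet:
  Assets:      Securities +$45B, Loans to banks −$58B
  Liabilities: Bank reserves −$45B, Currency in circulation +$32B
Commercial banking system:
  Assets:      Reserves at CB −$45B, Securities −$45B
  Liabilities: Checkable deposits −$32B, Borrowings from CB −$58B
Change in total RBA assets = -$13 billion.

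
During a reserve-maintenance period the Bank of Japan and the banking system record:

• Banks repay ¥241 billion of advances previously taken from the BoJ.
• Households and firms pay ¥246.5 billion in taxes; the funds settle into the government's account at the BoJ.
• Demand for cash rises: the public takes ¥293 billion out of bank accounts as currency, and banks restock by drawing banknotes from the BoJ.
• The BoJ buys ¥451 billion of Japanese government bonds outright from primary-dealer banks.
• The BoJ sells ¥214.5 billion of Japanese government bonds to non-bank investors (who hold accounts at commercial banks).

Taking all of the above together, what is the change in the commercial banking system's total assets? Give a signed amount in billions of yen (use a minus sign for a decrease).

-¥995 billion

BoJ balance sheet:
  Assets:      Securities +¥236.5B, Loans to banks −¥241B
  Liabilities: Bank reserves −¥544B, Currency in circulation +¥293B, Government deposits +¥246.5B
Commercial banking system:
  Assets:      Reserves at CB −¥544B, Securities −¥451B
  Liabilities: Checkable deposits −¥754B, Borrowings from CB −¥241B
Change in total bank assets = -¥995 billion.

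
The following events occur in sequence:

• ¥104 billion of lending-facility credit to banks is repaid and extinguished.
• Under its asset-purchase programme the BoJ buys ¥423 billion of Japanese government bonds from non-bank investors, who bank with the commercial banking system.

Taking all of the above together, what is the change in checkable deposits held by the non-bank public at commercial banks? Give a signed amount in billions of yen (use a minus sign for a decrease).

BoJ balance sheet:
  Assets:      Securities +¥423B, Loans to banks −¥104B
  Liabilities: Bank reserves +¥319B
Commercial banking system:
  Assets:      Reserves at CB +¥319B
  Liabilities: Checkable deposits +¥423B, Borrowings from CB −¥104B
So the change in checkable deposits held by the non-bank public at commercial banks is +¥423 billion.

+¥423 billion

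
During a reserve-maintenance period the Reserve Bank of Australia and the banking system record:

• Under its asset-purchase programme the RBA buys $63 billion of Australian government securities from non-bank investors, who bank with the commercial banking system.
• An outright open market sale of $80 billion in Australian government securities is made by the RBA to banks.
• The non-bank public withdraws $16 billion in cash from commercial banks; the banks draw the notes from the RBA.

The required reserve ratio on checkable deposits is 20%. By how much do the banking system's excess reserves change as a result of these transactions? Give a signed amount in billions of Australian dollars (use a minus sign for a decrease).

Asset purchase (from non-banks) $63 billion: reserves +$63B, deposits +$63B.
OMO sale (to banks) $80 billion: reserves −$80B, deposits 0.
Currency withdrawal $16 billion: reserves −$16B, deposits −$16B.
Totals: Δreserves = −$33B, Δdeposits = +$47B.
Δrequired reserves = 20% × +$47B = +$9.4B.
Δexcess reserves = Δreserves − Δrequired = −$33B − (+$9.4B) = -$42.4 billion.

-$42.4 billion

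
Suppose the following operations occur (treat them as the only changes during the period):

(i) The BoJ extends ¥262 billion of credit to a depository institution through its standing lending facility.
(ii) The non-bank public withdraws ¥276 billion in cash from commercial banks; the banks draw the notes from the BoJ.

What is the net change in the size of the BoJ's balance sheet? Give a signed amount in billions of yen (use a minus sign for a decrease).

+¥262 billion

BoJ balance sheet:
  Assets:      Loans to banks +¥262B
  Liabilities: Bank reserves −¥14B, Currency in circulation +¥276B
Change in total BoJ assets = +¥262 billion.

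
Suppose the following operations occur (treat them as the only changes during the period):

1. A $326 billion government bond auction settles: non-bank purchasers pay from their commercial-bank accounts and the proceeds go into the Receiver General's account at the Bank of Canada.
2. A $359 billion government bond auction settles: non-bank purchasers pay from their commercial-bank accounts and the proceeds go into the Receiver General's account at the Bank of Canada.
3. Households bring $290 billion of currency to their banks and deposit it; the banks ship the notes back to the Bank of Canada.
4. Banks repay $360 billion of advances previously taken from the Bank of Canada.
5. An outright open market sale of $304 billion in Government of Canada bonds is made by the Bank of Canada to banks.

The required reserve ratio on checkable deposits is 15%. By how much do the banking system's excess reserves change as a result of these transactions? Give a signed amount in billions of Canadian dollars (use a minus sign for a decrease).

Government account inflow $326 billion: reserves −$326B, deposits −$326B.
Government account inflow $359 billion: reserves −$359B, deposits −$359B.
Currency deposit $290 billion: reserves +$290B, deposits +$290B.
Discount-window repayment $360 billion: reserves −$360B, deposits 0.
OMO sale (to banks) $304 billion: reserves −$304B, deposits 0.
Totals: Δreserves = −$1059B, Δdeposits = −$395B.
Δrequired reserves = 15% × −$395B = −$59.25B.
Δexcess reserves = Δreserves − Δrequired = −$1059B − (−$59.25B) = -$999.75 billion.

-$999.75 billion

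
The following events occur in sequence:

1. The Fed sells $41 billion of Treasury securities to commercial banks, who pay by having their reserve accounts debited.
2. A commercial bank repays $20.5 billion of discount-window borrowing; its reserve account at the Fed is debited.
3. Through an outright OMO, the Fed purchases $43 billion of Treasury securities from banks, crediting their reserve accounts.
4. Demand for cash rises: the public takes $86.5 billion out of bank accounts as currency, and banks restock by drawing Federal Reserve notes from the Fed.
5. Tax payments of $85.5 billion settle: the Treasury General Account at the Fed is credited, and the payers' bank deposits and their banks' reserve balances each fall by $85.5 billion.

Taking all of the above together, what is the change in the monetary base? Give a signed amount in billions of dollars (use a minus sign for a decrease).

OMO sale (to banks) $41 billion: Fed balance sheet contracts → −$41B.
Discount-window repayment $20.5 billion: Fed balance sheet contracts → −$20.5B.
OMO purchase (from banks) $43 billion: Fed balance sheet expands → +$43B.
Currency withdrawal $86.5 billion: just a shift between currency and reserves — both are base money → 0.
Government account inflow $85.5 billion: reserves shift to a non-base liability → −$85.5B.
Net: −41 − 20.5 + 43 + 0 − 85.5 = -$104 billion.

-$104 billion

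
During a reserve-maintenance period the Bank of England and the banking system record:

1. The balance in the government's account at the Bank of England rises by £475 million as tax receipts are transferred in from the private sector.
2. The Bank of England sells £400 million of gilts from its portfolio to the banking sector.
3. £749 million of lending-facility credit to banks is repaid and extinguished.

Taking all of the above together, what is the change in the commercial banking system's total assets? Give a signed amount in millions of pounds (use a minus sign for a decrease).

Bank of England balance sheet:
  Assets:      Securities −£400M, Loans to banks −£749M
  Liabilities: Bank reserves −£1624M, Government deposits +£475M
Commercial banking system:
  Assets:      Reserves at CB −£1624M, Securities +£400M
  Liabilities: Checkable deposits −£475M, Borrowings from CB −£749M
Change in total bank assets = -£1224 million.

-£1224 million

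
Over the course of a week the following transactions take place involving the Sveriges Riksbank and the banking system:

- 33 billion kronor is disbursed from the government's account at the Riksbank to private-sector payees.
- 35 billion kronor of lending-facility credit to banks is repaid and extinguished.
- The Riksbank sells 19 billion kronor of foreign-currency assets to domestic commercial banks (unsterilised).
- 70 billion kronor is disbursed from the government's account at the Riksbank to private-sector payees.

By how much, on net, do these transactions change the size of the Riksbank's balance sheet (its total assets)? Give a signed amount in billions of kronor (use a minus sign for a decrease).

Government spending 33 billion kronor: only the composition of liabilities changes → 0.
Discount-window repayment 35 billion kronor: a Riksbank asset is shed → −35B.
FX sale 19 billion kronor: a Riksbank asset is shed → −19B.
Government spending 70 billion kronor: only the composition of liabilities changes → 0.
Net: 0 − 35 − 19 + 0 = -54 billion.

-54 billion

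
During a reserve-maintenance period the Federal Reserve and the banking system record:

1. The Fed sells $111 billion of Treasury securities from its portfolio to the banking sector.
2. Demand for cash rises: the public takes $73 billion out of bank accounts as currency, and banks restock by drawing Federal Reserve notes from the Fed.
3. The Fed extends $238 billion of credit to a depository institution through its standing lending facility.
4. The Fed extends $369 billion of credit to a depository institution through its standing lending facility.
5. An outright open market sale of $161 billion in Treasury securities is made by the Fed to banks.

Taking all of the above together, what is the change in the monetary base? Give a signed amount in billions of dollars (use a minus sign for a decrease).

+$335 billion

OMO sale (to banks) $111 billion: Fed balance sheet contracts → −$111B.
Currency withdrawal $73 billion: just a shift between currency and reserves — both are base money → 0.
Discount-window loan $238 billion: Fed balance sheet expands → +$238B.
Discount-window loan $369 billion: Fed balance sheet expands → +$369B.
OMO sale (to banks) $161 billion: Fed balance sheet contracts → −$161B.
Net: −111 + 0 + 238 + 369 − 161 = +$335 billion.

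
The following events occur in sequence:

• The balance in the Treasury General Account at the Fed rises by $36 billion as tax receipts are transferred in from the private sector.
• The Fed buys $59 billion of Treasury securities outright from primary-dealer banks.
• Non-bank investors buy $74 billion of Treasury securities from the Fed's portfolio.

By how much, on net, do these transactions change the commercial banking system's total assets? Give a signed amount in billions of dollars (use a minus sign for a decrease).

Government account inflow $36 billion: bank balance sheets shrink → −$36B.
OMO purchase (from banks) $59 billion: just an asset swap on bank balance sheets → 0.
Asset sale (to non-banks) $74 billion: bank balance sheets shrink → −$74B.
Net: −36 + 0 − 74 = -$110 billion.

-$110 billion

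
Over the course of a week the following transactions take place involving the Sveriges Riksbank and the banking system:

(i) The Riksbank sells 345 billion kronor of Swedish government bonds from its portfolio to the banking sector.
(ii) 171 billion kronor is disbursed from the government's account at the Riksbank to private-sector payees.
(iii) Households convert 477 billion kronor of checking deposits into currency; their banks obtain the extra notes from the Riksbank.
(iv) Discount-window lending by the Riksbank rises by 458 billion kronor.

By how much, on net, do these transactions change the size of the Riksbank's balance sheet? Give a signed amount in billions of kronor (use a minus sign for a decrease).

+113 billion

Riksbank balance sheet:
  Assets:      Securities −345B, Loans to banks +458B
  Liabilities: Bank reserves −193B, Currency in circulation +477B, Government deposits −171B
Commercial banking system:
  Assets:      Reserves at CB −193B, Securities +345B
  Liabilities: Checkable deposits −306B, Borrowings from CB +458B
Change in total Riksbank assets = +113 billion.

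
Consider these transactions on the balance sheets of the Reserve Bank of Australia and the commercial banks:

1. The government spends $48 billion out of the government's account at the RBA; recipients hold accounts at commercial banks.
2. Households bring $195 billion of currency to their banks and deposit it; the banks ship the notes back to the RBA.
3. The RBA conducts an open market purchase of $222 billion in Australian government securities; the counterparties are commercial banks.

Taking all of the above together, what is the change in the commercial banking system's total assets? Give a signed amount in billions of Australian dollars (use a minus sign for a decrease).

+$243 billion

RBA balance sheet:
  Assets:      Securities +$222B
  Liabilities: Bank reserves +$465B, Currency in circulation −$195B, Government deposits −$48B
Commercial banking system:
  Assets:      Reserves at CB +$465B, Securities −$222B
  Liabilities: Checkable deposits +$243B
Change in total bank assets = +$243 billion.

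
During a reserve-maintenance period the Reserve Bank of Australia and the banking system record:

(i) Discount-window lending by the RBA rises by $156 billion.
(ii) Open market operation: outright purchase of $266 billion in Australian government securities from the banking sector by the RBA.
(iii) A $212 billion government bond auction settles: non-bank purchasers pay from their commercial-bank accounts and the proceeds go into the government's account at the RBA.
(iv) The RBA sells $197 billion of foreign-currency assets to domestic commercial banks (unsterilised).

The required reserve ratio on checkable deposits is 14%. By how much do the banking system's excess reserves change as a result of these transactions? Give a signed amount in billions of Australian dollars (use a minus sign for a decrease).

+$42.68 billion

Discount-window loan $156 billion: reserves +$156B, deposits 0.
OMO purchase (from banks) $266 billion: reserves +$266B, deposits 0.
Government account inflow $212 billion: reserves −$212B, deposits −$212B.
FX sale $197 billion: reserves −$197B, deposits 0.
Totals: Δreserves = +$13B, Δdeposits = −$212B.
Δrequired reserves = 14% × −$212B = −$29.68B.
Δexcess reserves = Δreserves − Δrequired = +$13B − (−$29.68B) = +$42.68 billion.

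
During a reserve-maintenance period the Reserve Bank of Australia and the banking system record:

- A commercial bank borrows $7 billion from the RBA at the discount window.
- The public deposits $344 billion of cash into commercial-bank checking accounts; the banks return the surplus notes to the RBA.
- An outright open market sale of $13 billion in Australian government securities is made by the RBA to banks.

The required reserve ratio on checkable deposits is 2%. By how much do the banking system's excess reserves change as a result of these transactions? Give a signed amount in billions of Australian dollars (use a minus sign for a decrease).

+$331.12 billion

Discount-window loan $7 billion: reserves +$7B, deposits 0.
Currency deposit $344 billion: reserves +$344B, deposits +$344B.
OMO sale (to banks) $13 billion: reserves −$13B, deposits 0.
Totals: Δreserves = +$338B, Δdeposits = +$344B.
Δrequired reserves = 2% × +$344B = +$6.88B.
Δexcess reserves = Δreserves − Δrequired = +$338B − (+$6.88B) = +$331.12 billion.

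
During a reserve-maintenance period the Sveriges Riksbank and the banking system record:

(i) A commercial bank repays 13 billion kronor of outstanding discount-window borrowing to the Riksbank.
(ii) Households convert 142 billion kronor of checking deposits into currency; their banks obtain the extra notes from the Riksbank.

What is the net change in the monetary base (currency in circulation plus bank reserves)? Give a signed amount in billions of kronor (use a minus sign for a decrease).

Discount-window repayment 13 billion kronor: Riksbank balance sheet contracts → −13B.
Currency withdrawal 142 billion kronor: just a shift between currency and reserves — both are base money → 0.
Net: −13 + 0 = -13 billion.

-13 billion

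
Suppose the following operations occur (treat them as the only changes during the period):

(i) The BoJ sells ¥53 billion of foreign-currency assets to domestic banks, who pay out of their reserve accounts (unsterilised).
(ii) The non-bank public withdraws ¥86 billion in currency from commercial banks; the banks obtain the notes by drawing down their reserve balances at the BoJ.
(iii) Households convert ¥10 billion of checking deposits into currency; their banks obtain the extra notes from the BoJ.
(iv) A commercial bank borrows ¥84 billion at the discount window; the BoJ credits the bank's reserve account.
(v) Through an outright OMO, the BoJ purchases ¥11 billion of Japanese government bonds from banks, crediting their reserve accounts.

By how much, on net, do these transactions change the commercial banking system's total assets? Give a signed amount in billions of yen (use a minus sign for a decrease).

BoJ balance sheet:
  Assets:      Securities +¥11B, Loans to banks +¥84B, Foreign assets −¥53B
  Liabilities: Bank reserves −¥54B, Currency in circulation +¥96B
Commercial banking system:
  Assets:      Reserves at CB −¥54B, Securities −¥11B, Foreign assets +¥53B
  Liabilities: Checkable deposits −¥96B, Borrowings from CB +¥84B
Change in total bank assets = -¥12 billion.

-¥12 billion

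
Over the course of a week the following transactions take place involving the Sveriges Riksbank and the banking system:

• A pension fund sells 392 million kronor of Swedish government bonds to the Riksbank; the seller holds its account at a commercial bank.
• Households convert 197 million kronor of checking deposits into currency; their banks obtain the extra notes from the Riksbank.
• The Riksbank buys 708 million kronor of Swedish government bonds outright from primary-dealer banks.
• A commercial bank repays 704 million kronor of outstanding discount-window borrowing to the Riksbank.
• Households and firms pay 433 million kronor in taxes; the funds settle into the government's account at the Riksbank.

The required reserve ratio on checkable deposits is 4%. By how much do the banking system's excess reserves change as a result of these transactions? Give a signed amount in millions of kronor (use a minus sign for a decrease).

-224.48 million

Asset purchase (from non-banks) 392 million kronor: reserves +392M, deposits +392M.
Currency withdrawal 197 million kronor: reserves −197M, deposits −197M.
OMO purchase (from banks) 708 million kronor: reserves +708M, deposits 0.
Discount-window repayment 704 million kronor: reserves −704M, deposits 0.
Government account inflow 433 million kronor: reserves −433M, deposits −433M.
Totals: Δreserves = −234M, Δdeposits = −238M.
Δrequired reserves = 4% × −238M = −9.52M.
Δexcess reserves = Δreserves − Δrequired = −234M − (−9.52M) = -224.48 million.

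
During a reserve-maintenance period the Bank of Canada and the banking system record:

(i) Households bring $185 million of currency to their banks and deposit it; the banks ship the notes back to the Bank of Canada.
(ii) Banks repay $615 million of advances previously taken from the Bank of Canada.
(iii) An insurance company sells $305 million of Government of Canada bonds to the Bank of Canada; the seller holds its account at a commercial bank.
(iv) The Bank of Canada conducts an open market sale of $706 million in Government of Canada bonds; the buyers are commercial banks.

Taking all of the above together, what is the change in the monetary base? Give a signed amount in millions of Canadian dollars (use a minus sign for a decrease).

Bank of Canada balance sheet:
  Assets:      Securities −$401M, Loans to banks −$615M
  Liabilities: Bank reserves −$831M, Currency in circulation −$185M
Monetary base = currency + reserves: −$185M + (−$831M) = -$1016 million.

-$1016 million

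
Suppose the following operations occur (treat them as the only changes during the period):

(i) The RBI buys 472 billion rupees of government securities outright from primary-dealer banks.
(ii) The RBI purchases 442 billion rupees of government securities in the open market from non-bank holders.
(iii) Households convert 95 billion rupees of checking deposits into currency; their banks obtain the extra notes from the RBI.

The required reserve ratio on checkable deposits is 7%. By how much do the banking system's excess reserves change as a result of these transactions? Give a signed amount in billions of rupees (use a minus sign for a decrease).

+794.71 billion

OMO purchase (from banks) 472 billion rupees: reserves +472B, deposits 0.
Asset purchase (from non-banks) 442 billion rupees: reserves +442B, deposits +442B.
Currency withdrawal 95 billion rupees: reserves −95B, deposits −95B.
Totals: Δreserves = +819B, Δdeposits = +347B.
Δrequired reserves = 7% × +347B = +24.29B.
Δexcess reserves = Δreserves − Δrequired = +819B − (+24.29B) = +794.71 billion.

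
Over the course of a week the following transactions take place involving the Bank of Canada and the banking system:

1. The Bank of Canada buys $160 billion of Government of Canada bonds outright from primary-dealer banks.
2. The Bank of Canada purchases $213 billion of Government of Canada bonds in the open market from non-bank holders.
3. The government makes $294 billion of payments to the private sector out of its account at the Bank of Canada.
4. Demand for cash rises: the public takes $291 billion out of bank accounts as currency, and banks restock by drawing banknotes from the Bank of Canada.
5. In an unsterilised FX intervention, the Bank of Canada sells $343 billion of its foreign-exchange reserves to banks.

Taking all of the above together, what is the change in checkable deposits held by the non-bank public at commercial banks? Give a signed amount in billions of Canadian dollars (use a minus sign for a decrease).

+$216 billion

OMO purchase (from banks) $160 billion: the counterparty is a bank, so public deposits are unchanged → 0.
Asset purchase (from non-banks) $213 billion: non-bank counterparties' bank balances rise → +$213B.
Government spending $294 billion: non-bank counterparties' bank balances rise → +$294B.
Currency withdrawal $291 billion: non-bank counterparties' bank balances fall → −$291B.
FX sale $343 billion: the counterparty is a bank, so public deposits are unchanged → 0.
Net: 0 + 213 + 294 − 291 + 0 = +$216 billion.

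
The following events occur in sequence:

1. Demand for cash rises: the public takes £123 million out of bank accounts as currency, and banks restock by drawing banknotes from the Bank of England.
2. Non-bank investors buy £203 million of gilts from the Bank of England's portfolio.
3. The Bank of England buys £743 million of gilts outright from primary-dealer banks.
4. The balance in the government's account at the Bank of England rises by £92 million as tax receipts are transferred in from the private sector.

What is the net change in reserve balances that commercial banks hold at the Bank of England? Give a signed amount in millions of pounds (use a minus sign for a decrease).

+£325 million

Bank of England balance sheet:
  Assets:      Securities +£540M
  Liabilities: Bank reserves +£325M, Currency in circulation +£123M, Government deposits +£92M
Commercial banking system:
  Assets:      Reserves at CB +£325M, Securities −£743M
  Liabilities: Checkable deposits −£418M
So the change in reserve balances that commercial banks hold at the Bank of England is +£325 million.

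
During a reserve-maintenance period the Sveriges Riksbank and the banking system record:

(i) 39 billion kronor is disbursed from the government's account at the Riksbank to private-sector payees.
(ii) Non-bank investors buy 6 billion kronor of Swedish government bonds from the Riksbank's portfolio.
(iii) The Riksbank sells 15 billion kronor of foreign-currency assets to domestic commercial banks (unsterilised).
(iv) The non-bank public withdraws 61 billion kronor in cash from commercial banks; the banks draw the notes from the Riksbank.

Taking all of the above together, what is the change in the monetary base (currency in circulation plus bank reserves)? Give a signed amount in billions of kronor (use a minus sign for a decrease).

+18 billion

Government spending 39 billion kronor: a non-base liability converts back to reserves → +39B.
Asset sale (to non-banks) 6 billion kronor: Riksbank balance sheet contracts → −6B.
FX sale 15 billion kronor: Riksbank balance sheet contracts → −15B.
Currency withdrawal 61 billion kronor: just a shift between currency and reserves — both are base money → 0.
Net: 39 − 6 − 15 + 0 = +18 billion.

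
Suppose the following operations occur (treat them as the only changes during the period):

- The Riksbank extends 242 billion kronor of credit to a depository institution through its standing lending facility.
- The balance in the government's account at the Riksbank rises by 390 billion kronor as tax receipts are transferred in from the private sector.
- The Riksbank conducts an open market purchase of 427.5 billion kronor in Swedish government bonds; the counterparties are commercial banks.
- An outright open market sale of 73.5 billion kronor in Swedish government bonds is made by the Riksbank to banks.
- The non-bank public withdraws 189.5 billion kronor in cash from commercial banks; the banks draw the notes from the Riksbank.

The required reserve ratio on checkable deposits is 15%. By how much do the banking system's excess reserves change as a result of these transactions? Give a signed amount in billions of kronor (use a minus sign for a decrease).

+103.425 billion

Discount-window loan 242 billion kronor: reserves +242B, deposits 0.
Government account inflow 390 billion kronor: reserves −390B, deposits −390B.
OMO purchase (from banks) 427.5 billion kronor: reserves +427.5B, deposits 0.
OMO sale (to banks) 73.5 billion kronor: reserves −73.5B, deposits 0.
Currency withdrawal 189.5 billion kronor: reserves −189.5B, deposits −189.5B.
Totals: Δreserves = +16.5B, Δdeposits = −579.5B.
Δrequired reserves = 15% × −579.5B = −86.925B.
Δexcess reserves = Δreserves − Δrequired = +16.5B − (−86.925B) = +103.425 billion.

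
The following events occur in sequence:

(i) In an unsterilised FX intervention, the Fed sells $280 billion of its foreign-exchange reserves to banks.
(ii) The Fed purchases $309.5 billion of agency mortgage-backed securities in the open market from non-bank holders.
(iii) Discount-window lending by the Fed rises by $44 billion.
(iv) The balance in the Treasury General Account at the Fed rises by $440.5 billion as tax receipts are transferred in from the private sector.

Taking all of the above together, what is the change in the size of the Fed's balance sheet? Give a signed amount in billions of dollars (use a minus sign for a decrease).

+$73.5 billion

FX sale $280 billion: a Fed asset is shed → −$280B.
Asset purchase (from non-banks) $309.5 billion: a Fed asset is acquired → +$309.5B.
Discount-window loan $44 billion: a Fed asset is acquired → +$44B.
Government account inflow $440.5 billion: only the composition of liabilities changes → 0.
Net: −280 + 309.5 + 44 + 0 = +$73.5 billion.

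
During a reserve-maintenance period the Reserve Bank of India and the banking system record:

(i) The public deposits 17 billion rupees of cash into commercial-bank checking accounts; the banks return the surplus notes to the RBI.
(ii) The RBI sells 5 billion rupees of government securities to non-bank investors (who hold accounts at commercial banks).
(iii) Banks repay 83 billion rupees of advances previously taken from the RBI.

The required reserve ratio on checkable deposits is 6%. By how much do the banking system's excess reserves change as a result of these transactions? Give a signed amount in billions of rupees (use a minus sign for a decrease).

Currency deposit 17 billion rupees: reserves +17B, deposits +17B.
Asset sale (to non-banks) 5 billion rupees: reserves −5B, deposits −5B.
Discount-window repayment 83 billion rupees: reserves −83B, deposits 0.
Totals: Δreserves = −71B, Δdeposits = +12B.
Δrequired reserves = 6% × +12B = +0.72B.
Δexcess reserves = Δreserves − Δrequired = −71B − (+0.72B) = -71.72 billion.

-71.72 billion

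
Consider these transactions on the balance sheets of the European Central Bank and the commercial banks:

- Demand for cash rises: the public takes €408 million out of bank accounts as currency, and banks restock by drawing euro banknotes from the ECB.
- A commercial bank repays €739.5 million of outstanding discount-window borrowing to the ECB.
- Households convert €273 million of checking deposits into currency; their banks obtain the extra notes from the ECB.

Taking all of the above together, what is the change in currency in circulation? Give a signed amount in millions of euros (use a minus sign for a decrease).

+€681 million

Currency withdrawal €408 million: notes leave the central bank → +€408M.
Discount-window repayment €739.5 million: no currency enters or leaves circulation → 0.
Currency withdrawal €273 million: notes leave the central bank → +€273M.
Net: 408 + 0 + 273 = +€681 million.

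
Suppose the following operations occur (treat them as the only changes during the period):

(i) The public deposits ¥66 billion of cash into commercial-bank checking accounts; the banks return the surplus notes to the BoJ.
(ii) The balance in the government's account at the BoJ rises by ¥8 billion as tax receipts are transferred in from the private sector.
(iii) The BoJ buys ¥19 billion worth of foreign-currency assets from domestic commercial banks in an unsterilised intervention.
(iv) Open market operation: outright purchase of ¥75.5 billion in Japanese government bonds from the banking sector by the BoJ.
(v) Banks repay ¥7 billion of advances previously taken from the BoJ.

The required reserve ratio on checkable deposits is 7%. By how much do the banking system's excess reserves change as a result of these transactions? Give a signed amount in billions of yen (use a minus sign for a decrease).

Currency deposit ¥66 billion: reserves +¥66B, deposits +¥66B.
Government account inflow ¥8 billion: reserves −¥8B, deposits −¥8B.
FX purchase ¥19 billion: reserves +¥19B, deposits 0.
OMO purchase (from banks) ¥75.5 billion: reserves +¥75.5B, deposits 0.
Discount-window repayment ¥7 billion: reserves −¥7B, deposits 0.
Totals: Δreserves = +¥145.5B, Δdeposits = +¥58B.
Δrequired reserves = 7% × +¥58B = +¥4.06B.
Δexcess reserves = Δreserves − Δrequired = +¥145.5B − (+¥4.06B) = +¥141.44 billion.

+¥141.44 billion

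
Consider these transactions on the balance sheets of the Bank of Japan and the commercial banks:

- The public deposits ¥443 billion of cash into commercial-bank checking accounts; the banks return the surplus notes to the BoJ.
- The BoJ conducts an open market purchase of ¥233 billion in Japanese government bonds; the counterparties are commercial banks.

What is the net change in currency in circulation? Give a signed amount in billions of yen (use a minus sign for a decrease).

BoJ balance sheet:
  Assets:      Securities +¥233B
  Liabilities: Bank reserves +¥676B, Currency in circulation −¥443B
Commercial banking system:
  Assets:      Reserves at CB +¥676B, Securities −¥233B
  Liabilities: Checkable deposits +¥443B
So the change in currency in circulation is -¥443 billion.

-¥443 billion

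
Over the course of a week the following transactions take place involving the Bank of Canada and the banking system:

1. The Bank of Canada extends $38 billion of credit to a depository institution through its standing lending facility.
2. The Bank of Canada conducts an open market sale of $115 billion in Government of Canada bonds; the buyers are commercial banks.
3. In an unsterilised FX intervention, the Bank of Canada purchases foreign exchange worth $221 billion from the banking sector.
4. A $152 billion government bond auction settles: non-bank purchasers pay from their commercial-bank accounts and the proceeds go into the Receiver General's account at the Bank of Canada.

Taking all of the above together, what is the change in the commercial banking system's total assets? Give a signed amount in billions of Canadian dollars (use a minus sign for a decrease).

-$114 billion

Discount-window loan $38 billion: bank balance sheets expand → +$38B.
OMO sale (to banks) $115 billion: just an asset swap on bank balance sheets → 0.
FX purchase $221 billion: just an asset swap on bank balance sheets → 0.
Government account inflow $152 billion: bank balance sheets shrink → −$152B.
Net: 38 + 0 + 0 − 152 = -$114 billion.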